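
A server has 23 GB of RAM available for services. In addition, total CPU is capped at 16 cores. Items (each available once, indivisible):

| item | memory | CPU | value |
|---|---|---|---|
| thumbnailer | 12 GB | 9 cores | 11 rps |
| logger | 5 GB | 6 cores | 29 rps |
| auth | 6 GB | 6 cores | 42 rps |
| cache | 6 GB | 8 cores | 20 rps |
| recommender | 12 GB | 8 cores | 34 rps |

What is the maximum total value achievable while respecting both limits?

76 rps

Feasible sets respecting both limits:
- auth+recommender: memory 18, CPU 14, value 76
- logger+auth: memory 11, CPU 12, value 71
- logger+recommender: memory 17, CPU 14, value 63
- auth+cache: memory 12, CPU 14, value 62
Best: 76 rps.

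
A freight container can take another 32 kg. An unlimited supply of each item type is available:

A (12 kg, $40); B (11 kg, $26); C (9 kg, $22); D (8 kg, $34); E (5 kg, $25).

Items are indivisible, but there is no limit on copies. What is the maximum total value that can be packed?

Best value-per-unit is E at 25/5, and filling with it alone uses weight 6×5=30. No mix of the others beats 6×25 = 150.

$150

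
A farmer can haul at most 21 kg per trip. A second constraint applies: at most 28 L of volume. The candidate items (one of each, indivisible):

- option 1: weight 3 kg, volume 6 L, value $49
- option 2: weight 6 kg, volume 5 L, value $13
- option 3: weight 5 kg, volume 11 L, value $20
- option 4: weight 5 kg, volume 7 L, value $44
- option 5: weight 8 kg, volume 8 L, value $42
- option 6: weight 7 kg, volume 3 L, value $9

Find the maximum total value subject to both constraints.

Feasible sets respecting both limits:
- option 1+option 4+option 5: weight 16, volume 21, value 135
- option 1+option 3+option 4+option 6: weight 20, volume 27, value 122
- option 1+option 2+option 4+option 6: weight 21, volume 21, value 115
- option 1+option 3+option 4: weight 13, volume 24, value 113
Best: $135.

$135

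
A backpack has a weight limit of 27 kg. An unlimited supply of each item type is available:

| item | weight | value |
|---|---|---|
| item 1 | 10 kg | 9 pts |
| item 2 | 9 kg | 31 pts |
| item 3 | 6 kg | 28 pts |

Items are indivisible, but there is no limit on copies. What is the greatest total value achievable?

115 pts

Best value-per-unit is item 3 at 28/6; filling with it alone gives 4×28 = 112.
Optimal mix: 1×item 2 + 3×item 3 → weight 27, value 115.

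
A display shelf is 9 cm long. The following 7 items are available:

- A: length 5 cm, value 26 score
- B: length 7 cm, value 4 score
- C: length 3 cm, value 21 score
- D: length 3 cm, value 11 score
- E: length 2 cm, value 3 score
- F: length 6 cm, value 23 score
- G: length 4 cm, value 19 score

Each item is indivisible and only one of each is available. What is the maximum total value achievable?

47 score

This is a 0/1 knapsack; check combinations near the capacity.
- A+C: length 5+3=8, value 26+21=47
- A+G: length 5+4=9, value 26+19=45
- C+F: length 3+6=9, value 21+23=44
Best: 47 score.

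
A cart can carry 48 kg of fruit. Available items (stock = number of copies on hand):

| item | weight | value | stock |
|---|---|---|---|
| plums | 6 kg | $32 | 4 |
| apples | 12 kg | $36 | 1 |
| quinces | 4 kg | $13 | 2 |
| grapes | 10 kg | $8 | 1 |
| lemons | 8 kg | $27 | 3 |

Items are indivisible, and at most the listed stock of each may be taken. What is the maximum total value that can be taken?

Top feasible selections:
- 4×plums + 3×lemons: weight 48, value 209
- 4×plums + 2×quinces + 2×lemons: weight 48, value 208
- 4×plums + 1×apples + 1×quinces + 1×lemons: weight 48, value 204
- 4×plums + 1×quinces + 2×lemons: weight 44, value 195
Best: $209.

$209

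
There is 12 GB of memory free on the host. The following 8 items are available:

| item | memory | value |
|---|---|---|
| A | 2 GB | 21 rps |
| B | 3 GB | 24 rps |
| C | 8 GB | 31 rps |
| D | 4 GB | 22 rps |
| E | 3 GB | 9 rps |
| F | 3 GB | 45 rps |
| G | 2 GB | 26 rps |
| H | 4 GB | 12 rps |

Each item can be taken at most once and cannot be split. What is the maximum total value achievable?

Check high-value combinations within 12 GB:
- B+D+F+G: memory 3+4+3+2=12, value 24+22+45+26=117
- A+B+F+G: memory 2+3+3+2=10, value 21+24+45+26=116
- A+D+F+G: memory 2+4+3+2=11, value 21+22+45+26=114
- A+B+D+F: memory 2+3+4+3=12, value 21+24+22+45=112
- B+F+G+H: memory 3+3+2+4=12, value 24+45+26+12=107
Best: 117 rps.

117 rps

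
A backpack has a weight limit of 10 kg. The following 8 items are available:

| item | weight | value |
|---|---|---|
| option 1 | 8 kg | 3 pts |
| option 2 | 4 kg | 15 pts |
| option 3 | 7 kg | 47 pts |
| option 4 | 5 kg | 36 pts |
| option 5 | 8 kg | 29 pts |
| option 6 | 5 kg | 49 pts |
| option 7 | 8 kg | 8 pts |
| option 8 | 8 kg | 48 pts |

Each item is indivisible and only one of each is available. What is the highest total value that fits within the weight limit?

Check high-value combinations within 10 kg:
- option 4+option 6: weight 5+5=10, value 36+49=85
- option 2+option 6: weight 4+5=9, value 15+49=64
- option 2+option 4: weight 4+5=9, value 15+36=51
- option 6: weight 5, value 49
- option 8: weight 8, value 48
Best: 85 pts.

85 pts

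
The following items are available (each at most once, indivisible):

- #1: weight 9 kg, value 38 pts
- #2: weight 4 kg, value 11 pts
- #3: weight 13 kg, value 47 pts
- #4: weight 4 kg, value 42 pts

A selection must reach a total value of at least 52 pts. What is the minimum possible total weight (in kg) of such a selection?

8

Subsets with value ≥ 52, sorted by total weight:
- #2+#4: weight 8, value 53
- #1+#4: weight 13, value 80
Minimum weight: 8 kg.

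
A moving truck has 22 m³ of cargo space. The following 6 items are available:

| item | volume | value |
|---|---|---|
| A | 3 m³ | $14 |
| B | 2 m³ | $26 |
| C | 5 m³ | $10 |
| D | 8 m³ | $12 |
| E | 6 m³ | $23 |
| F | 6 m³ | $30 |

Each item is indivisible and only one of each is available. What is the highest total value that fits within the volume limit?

Check high-value combinations within 22 m³:
- A+B+C+E+F: volume 3+2+5+6+6=22, value 14+26+10+23+30=103
- A+B+E+F: volume 3+2+6+6=17, value 14+26+23+30=93
- B+D+E+F: volume 2+8+6+6=22, value 26+12+23+30=91
- B+C+E+F: volume 2+5+6+6=19, value 26+10+23+30=89
- A+B+D+F: volume 3+2+8+6=19, value 14+26+12+30=82
Best: $103.

$103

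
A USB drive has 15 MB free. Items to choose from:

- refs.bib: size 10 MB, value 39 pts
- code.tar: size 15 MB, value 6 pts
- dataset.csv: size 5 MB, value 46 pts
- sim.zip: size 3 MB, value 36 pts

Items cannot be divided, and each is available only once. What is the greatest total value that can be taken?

Check high-value combinations within 15 MB:
- refs.bib+dataset.csv: size 10+5=15, value 39+46=85
- dataset.csv+sim.zip: size 5+3=8, value 46+36=82
- refs.bib+sim.zip: size 10+3=13, value 39+36=75
- dataset.csv: size 5, value 46
- refs.bib: size 10, value 39
Best: 85 pts.

85 pts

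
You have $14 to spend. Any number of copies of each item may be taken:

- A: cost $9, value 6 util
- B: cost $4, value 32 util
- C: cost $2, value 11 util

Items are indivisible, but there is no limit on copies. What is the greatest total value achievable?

Best value-per-unit is B at 32/4; filling with it alone gives 3×32 = 96.
Optimal mix: 3×B + 1×C → cost 14, value 107.

107 util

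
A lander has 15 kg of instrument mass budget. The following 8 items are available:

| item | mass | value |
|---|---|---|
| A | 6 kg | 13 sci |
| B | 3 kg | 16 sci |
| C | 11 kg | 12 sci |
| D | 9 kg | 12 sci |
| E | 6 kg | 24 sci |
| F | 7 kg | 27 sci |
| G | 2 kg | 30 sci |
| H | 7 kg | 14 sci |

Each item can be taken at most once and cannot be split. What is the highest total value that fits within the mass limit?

Check high-value combinations within 15 kg:
- E+F+G: mass 6+7+2=15, value 24+27+30=81
- B+F+G: mass 3+7+2=12, value 16+27+30=73
- B+E+G: mass 3+6+2=11, value 16+24+30=70
- A+F+G: mass 6+7+2=15, value 13+27+30=70
- E+G+H: mass 6+2+7=15, value 24+30+14=68
Best: 81 sci.

81 sci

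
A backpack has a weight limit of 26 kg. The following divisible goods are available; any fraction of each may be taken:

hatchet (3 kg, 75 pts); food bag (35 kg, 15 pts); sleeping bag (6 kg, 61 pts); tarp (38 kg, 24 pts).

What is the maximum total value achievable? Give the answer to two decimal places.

146.74

Take in order of value per unit:
- hatchet (75/3 per unit): all 3 → value 75, running total 75.00
- sleeping bag (61/6 per unit): all 6 → value 61, running total 136.00
- tarp (24/38 per unit): 17 of 38 → value 17×24/38 = 10.7368, running total 146.74
Total 146.74.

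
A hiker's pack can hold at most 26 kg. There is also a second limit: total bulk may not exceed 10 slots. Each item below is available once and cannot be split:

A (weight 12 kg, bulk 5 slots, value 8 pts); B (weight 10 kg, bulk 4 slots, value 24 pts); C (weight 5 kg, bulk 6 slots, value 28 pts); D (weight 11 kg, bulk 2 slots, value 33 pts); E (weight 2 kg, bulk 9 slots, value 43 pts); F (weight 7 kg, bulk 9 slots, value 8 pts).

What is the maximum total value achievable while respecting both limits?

Feasible sets respecting both limits:
- C+D: weight 16, bulk 8, value 61
- B+D: weight 21, bulk 6, value 57
- B+C: weight 15, bulk 10, value 52
- E: weight 2, bulk 9, value 43
Best: 61 pts.

61 pts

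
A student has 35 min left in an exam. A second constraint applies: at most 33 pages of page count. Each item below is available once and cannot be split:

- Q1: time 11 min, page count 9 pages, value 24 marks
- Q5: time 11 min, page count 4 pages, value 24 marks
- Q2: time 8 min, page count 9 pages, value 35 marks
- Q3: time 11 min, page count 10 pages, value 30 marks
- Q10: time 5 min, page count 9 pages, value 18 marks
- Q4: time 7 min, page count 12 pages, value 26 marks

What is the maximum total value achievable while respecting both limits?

107 marks

Feasible sets respecting both limits:
- Q5+Q2+Q3+Q10: time 35, page count 32, value 107
- Q1+Q5+Q2+Q10: time 35, page count 31, value 101
- Q2+Q3+Q4: time 26, page count 31, value 91
- Q1+Q2+Q3: time 30, page count 28, value 89
Best: 107 marks.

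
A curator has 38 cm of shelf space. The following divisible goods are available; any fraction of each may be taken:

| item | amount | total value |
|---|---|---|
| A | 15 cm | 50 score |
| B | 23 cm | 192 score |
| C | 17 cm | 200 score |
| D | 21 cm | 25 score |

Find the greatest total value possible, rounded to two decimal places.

375.30

Take in order of value per unit:
- C (200/17 per unit): all 17 → value 200, running total 200.00
- B (192/23 per unit): 21 of 23 → value 21×192/23 = 175.3043, running total 375.30
Total 375.30.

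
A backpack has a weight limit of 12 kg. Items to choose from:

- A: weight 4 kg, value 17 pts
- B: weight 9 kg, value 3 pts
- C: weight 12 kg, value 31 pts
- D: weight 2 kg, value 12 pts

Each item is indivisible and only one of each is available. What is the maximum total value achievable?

This is a 0/1 knapsack; check combinations near the capacity.
- C: weight 12, value 31
- A+D: weight 4+2=6, value 17+12=29
- A: weight 4, value 17
- B+D: weight 9+2=11, value 3+12=15
Best: 31 pts.

31 pts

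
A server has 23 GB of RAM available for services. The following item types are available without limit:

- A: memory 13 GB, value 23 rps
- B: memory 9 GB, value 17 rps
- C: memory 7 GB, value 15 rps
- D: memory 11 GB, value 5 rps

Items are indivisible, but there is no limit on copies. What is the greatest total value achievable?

47 rps

Best value-per-unit is C at 15/7; filling with it alone gives 3×15 = 45.
Optimal mix: 1×B + 2×C → memory 23, value 47.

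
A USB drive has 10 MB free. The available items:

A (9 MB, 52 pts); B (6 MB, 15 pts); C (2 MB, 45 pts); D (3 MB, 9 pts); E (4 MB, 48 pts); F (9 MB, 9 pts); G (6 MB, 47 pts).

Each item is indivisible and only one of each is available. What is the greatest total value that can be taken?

Check high-value combinations within 10 MB:
- C+D+E: size 2+3+4=9, value 45+9+48=102
- E+G: size 4+6=10, value 48+47=95
- C+E: size 2+4=6, value 45+48=93
Best: 102 pts.

102 pts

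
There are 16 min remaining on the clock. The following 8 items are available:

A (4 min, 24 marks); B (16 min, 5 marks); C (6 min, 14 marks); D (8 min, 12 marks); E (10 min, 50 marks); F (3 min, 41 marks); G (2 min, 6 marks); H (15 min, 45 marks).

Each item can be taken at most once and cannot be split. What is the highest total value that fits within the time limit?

This is a 0/1 knapsack; check combinations near the capacity.
- E+F+G: time 10+3+2=15, value 50+41+6=97
- E+F: time 10+3=13, value 50+41=91
- A+C+F+G: time 4+6+3+2=15, value 24+14+41+6=85
- A+E+G: time 4+10+2=16, value 24+50+6=80
Best: 97 marks.

97 marks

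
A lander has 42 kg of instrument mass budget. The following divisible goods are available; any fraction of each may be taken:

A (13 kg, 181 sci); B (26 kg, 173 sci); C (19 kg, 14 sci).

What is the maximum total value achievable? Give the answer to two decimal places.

356.21

Take in order of value per unit:
- A (181/13 per unit): all 13 → value 181, running total 181.00
- B (173/26 per unit): all 26 → value 173, running total 354.00
- C (14/19 per unit): 3 of 19 → value 3×14/19 = 2.2105, running total 356.21
Total 356.21.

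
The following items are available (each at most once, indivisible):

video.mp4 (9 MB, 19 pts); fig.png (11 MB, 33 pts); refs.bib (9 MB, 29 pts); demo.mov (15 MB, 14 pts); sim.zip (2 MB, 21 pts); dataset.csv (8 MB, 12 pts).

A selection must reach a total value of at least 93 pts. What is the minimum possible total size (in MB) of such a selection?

30

Subsets with value ≥ 93, sorted by total size:
- fig.png+refs.bib+sim.zip+dataset.csv: size 30, value 95
- video.mp4+fig.png+refs.bib+sim.zip: size 31, value 102
Minimum size: 30 MB.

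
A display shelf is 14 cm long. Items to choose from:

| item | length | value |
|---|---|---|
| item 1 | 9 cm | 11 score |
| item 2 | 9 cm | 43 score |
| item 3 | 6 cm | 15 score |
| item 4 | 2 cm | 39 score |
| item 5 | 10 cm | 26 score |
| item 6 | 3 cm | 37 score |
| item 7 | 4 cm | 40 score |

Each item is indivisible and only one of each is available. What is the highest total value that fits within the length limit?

Check high-value combinations within 14 cm:
- item 2+item 4+item 6: length 9+2+3=14, value 43+39+37=119
- item 4+item 6+item 7: length 2+3+4=9, value 39+37+40=116
- item 3+item 4+item 7: length 6+2+4=12, value 15+39+40=94
- item 3+item 6+item 7: length 6+3+4=13, value 15+37+40=92
- item 3+item 4+item 6: length 6+2+3=11, value 15+39+37=91
Best: 119 score.

119 score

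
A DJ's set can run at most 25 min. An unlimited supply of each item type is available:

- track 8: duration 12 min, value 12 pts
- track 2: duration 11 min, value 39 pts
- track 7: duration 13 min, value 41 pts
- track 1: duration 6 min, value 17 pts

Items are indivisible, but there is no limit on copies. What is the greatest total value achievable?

Best value-per-unit is track 2 at 39/11; filling with it alone gives 2×39 = 78.
Optimal mix: 1×track 2 + 1×track 7 → duration 24, value 80.

80 pts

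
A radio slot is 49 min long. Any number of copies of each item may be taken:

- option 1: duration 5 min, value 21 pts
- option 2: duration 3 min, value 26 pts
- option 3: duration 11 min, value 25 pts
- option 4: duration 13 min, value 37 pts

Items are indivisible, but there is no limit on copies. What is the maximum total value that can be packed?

416 pts

Best value-per-unit is option 2 at 26/3, and filling with it alone uses duration 16×3=48. No mix of the others beats 16×26 = 416.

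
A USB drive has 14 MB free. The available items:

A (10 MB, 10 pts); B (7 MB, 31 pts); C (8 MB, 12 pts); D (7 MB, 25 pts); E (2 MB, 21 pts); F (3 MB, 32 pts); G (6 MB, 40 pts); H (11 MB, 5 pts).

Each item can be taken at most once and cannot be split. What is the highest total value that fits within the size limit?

This is a 0/1 knapsack; check combinations near the capacity.
- E+F+G: size 2+3+6=11, value 21+32+40=93
- B+E+F: size 7+2+3=12, value 31+21+32=84
- D+E+F: size 7+2+3=12, value 25+21+32=78
Best: 93 pts.

93 pts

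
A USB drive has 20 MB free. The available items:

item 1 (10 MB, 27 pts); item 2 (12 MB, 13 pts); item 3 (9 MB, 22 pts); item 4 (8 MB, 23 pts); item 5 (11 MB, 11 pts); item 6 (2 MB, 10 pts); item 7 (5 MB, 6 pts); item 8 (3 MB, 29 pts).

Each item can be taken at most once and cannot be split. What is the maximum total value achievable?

74 pts

This is a 0/1 knapsack; check combinations near the capacity.
- item 3+item 4+item 8: size 9+8+3=20, value 22+23+29=74
- item 1+item 6+item 7+item 8: size 10+2+5+3=20, value 27+10+6+29=72
- item 4+item 6+item 7+item 8: size 8+2+5+3=18, value 23+10+6+29=68
- item 3+item 6+item 7+item 8: size 9+2+5+3=19, value 22+10+6+29=67
Best: 74 pts.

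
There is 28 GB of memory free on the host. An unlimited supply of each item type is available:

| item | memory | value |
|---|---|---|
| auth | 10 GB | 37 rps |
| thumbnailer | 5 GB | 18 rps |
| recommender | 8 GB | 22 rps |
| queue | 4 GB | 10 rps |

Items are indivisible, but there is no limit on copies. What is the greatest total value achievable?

96 rps

Best value-per-unit is auth at 37/10; filling with it alone gives 2×37 = 74.
Optimal mix: 2×auth + 1×recommender → memory 28, value 96.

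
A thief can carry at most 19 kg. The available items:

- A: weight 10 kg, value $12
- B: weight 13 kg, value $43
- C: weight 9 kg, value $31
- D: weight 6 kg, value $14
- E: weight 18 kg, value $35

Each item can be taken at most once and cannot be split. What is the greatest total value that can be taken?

Check high-value combinations within 19 kg:
- B+D: weight 13+6=19, value 43+14=57
- C+D: weight 9+6=15, value 31+14=45
- B: weight 13, value 43
Best: $57.

$57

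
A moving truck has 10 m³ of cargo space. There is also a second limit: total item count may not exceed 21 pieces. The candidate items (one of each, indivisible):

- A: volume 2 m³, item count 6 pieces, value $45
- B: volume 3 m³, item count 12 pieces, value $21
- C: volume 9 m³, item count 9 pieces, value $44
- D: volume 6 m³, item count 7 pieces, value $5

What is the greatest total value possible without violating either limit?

Feasible sets respecting both limits:
- A+B: volume 5, item count 18, value 66
- A+D: volume 8, item count 13, value 50
- A: volume 2, item count 6, value 45
- C: volume 9, item count 9, value 44
Best: $66.

$66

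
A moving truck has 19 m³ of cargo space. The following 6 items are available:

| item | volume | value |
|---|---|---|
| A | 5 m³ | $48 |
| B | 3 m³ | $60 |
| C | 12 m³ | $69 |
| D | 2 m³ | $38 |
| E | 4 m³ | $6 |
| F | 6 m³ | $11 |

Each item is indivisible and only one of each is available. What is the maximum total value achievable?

$167

Check high-value combinations within 19 m³:
- B+C+D: volume 3+12+2=17, value 60+69+38=167
- A+B+D+F: volume 5+3+2+6=16, value 48+60+38+11=157
- A+C+D: volume 5+12+2=19, value 48+69+38=155
- A+B+D+E: volume 5+3+2+4=14, value 48+60+38+6=152
- A+B+D: volume 5+3+2=10, value 48+60+38=146
Best: $167.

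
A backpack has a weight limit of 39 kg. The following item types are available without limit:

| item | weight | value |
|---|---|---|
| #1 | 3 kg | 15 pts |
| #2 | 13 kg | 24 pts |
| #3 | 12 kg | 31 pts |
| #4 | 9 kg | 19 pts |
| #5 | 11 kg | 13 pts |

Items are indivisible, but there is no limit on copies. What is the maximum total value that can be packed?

Best value-per-unit is #1 at 15/3, and filling with it alone uses weight 13×3=39. No mix of the others beats 13×15 = 195.

195 pts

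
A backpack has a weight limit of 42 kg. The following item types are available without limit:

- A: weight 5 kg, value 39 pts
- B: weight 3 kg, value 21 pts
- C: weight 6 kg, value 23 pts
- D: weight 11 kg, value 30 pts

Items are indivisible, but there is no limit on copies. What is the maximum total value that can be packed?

Best value-per-unit is A at 39/5; filling with it alone gives 8×39 = 312.
Optimal mix: 6×A + 4×B → weight 42, value 318.

318 pts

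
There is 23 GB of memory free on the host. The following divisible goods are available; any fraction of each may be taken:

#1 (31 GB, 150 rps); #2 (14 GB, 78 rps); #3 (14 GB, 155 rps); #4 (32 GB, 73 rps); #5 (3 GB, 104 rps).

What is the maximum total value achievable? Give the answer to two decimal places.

Take in order of value per unit:
- #5 (104/3 per unit): all 3 → value 104, running total 104.00
- #3 (155/14 per unit): all 14 → value 155, running total 259.00
- #2 (78/14 per unit): 6 of 14 → value 6×78/14 = 33.4286, running total 292.43
Total 292.43.

292.43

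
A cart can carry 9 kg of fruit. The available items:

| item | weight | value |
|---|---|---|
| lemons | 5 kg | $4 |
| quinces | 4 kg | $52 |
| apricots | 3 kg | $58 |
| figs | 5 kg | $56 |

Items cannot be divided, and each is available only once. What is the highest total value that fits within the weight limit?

$114

Check high-value combinations within 9 kg:
- apricots+figs: weight 3+5=8, value 58+56=114
- quinces+apricots: weight 4+3=7, value 52+58=110
- quinces+figs: weight 4+5=9, value 52+56=108
- lemons+apricots: weight 5+3=8, value 4+58=62
Best: $114.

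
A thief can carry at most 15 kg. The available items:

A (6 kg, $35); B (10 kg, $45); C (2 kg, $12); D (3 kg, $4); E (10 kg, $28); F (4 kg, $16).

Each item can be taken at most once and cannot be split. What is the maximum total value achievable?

This is a 0/1 knapsack; check combinations near the capacity.
- A+C+D+F: weight 6+2+3+4=15, value 35+12+4+16=67
- A+C+F: weight 6+2+4=12, value 35+12+16=63
- B+F: weight 10+4=14, value 45+16=61
Best: $67.

$67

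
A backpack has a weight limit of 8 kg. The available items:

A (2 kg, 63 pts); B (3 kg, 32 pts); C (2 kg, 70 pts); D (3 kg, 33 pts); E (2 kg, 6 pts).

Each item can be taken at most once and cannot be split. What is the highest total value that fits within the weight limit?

Check high-value combinations within 8 kg:
- A+C+D: weight 2+2+3=7, value 63+70+33=166
- A+B+C: weight 2+3+2=7, value 63+32+70=165
- A+C+E: weight 2+2+2=6, value 63+70+6=139
- B+C+D: weight 3+2+3=8, value 32+70+33=135
- A+C: weight 2+2=4, value 63+70=133
Best: 166 pts.

166 pts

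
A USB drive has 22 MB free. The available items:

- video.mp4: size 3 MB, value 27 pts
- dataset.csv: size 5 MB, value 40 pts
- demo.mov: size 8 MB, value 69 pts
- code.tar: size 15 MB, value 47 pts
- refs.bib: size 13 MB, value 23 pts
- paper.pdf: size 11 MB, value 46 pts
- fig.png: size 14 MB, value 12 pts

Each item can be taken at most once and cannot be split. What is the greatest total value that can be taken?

142 pts

Check high-value combinations within 22 MB:
- video.mp4+demo.mov+paper.pdf: size 3+8+11=22, value 27+69+46=142
- video.mp4+dataset.csv+demo.mov: size 3+5+8=16, value 27+40+69=136
- demo.mov+paper.pdf: size 8+11=19, value 69+46=115
- video.mp4+dataset.csv+paper.pdf: size 3+5+11=19, value 27+40+46=113
- dataset.csv+demo.mov: size 5+8=13, value 40+69=109
Best: 142 pts.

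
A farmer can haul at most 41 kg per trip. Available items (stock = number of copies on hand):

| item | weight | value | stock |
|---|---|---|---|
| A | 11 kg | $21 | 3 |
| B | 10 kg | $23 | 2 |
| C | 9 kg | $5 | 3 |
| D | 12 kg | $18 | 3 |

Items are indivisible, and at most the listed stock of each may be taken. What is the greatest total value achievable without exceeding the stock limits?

Top feasible selections:
- 1×A + 2×B + 1×C: weight 40, value 72
- 2×A + 1×B + 1×C: weight 41, value 70
- 2×B + 1×C + 1×D: weight 41, value 69
- 1×A + 2×B: weight 31, value 67
Best: $72.

$72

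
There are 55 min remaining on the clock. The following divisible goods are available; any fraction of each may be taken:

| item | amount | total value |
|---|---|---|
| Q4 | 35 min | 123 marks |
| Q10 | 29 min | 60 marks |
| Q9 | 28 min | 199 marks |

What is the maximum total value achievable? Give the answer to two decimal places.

Take in order of value per unit:
- Q9 (199/28 per unit): all 28 → value 199, running total 199.00
- Q4 (123/35 per unit): 27 of 35 → value 27×123/35 = 94.8857, running total 293.89
Total 293.89.

293.89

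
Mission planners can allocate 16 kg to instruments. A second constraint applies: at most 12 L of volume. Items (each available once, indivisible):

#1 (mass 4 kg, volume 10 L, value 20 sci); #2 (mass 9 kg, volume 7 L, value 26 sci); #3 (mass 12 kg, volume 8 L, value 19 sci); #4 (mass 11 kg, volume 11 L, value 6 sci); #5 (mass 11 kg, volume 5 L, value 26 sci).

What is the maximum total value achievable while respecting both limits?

Feasible sets respecting both limits:
- #2: mass 9, volume 7, value 26
- #5: mass 11, volume 5, value 26
- #1: mass 4, volume 10, value 20
- #3: mass 12, volume 8, value 19
Best: 26 sci.

26 sci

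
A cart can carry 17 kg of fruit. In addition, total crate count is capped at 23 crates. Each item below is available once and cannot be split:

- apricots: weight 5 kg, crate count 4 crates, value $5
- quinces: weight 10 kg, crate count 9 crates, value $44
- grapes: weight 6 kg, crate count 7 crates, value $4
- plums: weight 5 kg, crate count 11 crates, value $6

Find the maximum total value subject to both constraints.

$50

Feasible sets respecting both limits:
- quinces+plums: weight 15, crate count 20, value 50
- apricots+quinces: weight 15, crate count 13, value 49
- quinces+grapes: weight 16, crate count 16, value 48
- quinces: weight 10, crate count 9, value 44
Best: $50.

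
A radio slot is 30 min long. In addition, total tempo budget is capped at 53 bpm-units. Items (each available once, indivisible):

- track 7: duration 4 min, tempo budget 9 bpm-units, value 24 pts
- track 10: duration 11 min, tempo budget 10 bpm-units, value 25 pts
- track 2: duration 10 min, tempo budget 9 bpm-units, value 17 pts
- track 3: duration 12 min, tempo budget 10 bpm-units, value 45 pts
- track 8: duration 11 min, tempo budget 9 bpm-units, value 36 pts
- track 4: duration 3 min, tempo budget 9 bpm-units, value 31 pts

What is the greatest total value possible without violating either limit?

136 pts

Feasible sets respecting both limits:
- track 7+track 3+track 8+track 4: duration 30, tempo budget 37, value 136
- track 7+track 10+track 3+track 4: duration 30, tempo budget 38, value 125
- track 7+track 2+track 3+track 4: duration 29, tempo budget 37, value 117
Best: 136 pts.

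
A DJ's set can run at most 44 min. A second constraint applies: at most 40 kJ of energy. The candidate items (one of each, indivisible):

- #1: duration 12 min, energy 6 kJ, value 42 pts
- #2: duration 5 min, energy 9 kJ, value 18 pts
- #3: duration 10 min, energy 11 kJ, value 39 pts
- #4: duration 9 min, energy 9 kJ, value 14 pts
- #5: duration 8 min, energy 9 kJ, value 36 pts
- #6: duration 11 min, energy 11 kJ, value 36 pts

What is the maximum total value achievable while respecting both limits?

153 pts

Feasible sets respecting both limits:
- #1+#3+#5+#6: duration 41, energy 37, value 153
- #1+#2+#3+#5: duration 35, energy 35, value 135
- #1+#2+#3+#6: duration 38, energy 37, value 135
Best: 153 pts.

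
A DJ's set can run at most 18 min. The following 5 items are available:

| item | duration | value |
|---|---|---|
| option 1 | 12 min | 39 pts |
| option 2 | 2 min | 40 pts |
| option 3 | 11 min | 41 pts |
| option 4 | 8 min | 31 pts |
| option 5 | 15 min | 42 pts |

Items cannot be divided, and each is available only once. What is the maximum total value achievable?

Check high-value combinations within 18 min:
- option 2+option 5: duration 2+15=17, value 40+42=82
- option 2+option 3: duration 2+11=13, value 40+41=81
- option 1+option 2: duration 12+2=14, value 39+40=79
- option 2+option 4: duration 2+8=10, value 40+31=71
Best: 82 pts.

82 pts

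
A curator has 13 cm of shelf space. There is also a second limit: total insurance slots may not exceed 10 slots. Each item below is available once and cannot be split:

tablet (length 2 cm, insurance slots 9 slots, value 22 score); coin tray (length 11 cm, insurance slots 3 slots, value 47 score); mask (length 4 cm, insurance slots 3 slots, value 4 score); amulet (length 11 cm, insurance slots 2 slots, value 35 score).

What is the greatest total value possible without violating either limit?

Feasible sets respecting both limits:
- coin tray: length 11, insurance slots 3, value 47
- amulet: length 11, insurance slots 2, value 35
- tablet: length 2, insurance slots 9, value 22
Best: 47 score.

47 score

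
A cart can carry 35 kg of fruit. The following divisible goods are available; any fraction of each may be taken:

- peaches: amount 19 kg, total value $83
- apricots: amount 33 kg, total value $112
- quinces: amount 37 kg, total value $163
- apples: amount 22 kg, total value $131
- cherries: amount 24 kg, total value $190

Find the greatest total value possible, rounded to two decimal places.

Take in order of value per unit:
- cherries (190/24 per unit): all 24 → value 190, running total 190.00
- apples (131/22 per unit): 11 of 22 → value 11×131/22 = 65.5000, running total 255.50
Total 255.50.

255.50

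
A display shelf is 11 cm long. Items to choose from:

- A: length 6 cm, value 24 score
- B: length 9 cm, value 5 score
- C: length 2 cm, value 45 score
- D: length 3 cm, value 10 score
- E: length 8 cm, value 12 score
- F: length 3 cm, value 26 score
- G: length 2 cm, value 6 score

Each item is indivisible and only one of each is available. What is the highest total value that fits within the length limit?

95 score

This is a 0/1 knapsack; check combinations near the capacity.
- A+C+F: length 6+2+3=11, value 24+45+26=95
- C+D+F+G: length 2+3+3+2=10, value 45+10+26+6=87
- C+D+F: length 2+3+3=8, value 45+10+26=81
- A+C+D: length 6+2+3=11, value 24+45+10=79
- C+F+G: length 2+3+2=7, value 45+26+6=77
Best: 95 score.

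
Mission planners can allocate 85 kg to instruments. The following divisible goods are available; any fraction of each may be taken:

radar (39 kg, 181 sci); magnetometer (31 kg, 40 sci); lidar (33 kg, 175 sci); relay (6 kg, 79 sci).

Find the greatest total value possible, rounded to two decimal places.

Take in order of value per unit:
- relay (79/6 per unit): all 6 → value 79, running total 79.00
- lidar (175/33 per unit): all 33 → value 175, running total 254.00
- radar (181/39 per unit): all 39 → value 181, running total 435.00
- magnetometer (40/31 per unit): 7 of 31 → value 7×40/31 = 9.0323, running total 444.03
Total 444.03.

444.03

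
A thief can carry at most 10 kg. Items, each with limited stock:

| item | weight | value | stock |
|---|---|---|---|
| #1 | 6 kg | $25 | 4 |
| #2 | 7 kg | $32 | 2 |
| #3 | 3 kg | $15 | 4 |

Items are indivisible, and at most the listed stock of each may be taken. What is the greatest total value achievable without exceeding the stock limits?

Best selections within weight 10 and stock limits:
- 1×#2 + 1×#3: weight 10, value 47
- 3×#3: weight 9, value 45
Best: $47.

$47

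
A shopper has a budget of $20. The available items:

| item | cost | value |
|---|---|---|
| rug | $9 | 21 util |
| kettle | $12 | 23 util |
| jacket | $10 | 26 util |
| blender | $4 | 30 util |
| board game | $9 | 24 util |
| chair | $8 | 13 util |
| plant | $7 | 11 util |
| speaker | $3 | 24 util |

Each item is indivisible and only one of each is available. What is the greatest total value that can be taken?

80 util

Check high-value combinations within $20:
- jacket+blender+speaker: cost 10+4+3=17, value 26+30+24=80
- blender+board game+speaker: cost 4+9+3=16, value 30+24+24=78
- kettle+blender+speaker: cost 12+4+3=19, value 23+30+24=77
- rug+blender+speaker: cost 9+4+3=16, value 21+30+24=75
- blender+chair+speaker: cost 4+8+3=15, value 30+13+24=67
Best: 80 util.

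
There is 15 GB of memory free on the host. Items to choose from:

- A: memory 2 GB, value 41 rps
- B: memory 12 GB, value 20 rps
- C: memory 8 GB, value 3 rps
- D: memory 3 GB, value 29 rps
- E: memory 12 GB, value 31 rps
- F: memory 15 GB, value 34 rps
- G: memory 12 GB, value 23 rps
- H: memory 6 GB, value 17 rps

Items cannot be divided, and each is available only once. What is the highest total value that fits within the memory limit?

This is a 0/1 knapsack; check combinations near the capacity.
- A+D+H: memory 2+3+6=11, value 41+29+17=87
- A+C+D: memory 2+8+3=13, value 41+3+29=73
- A+E: memory 2+12=14, value 41+31=72
Best: 87 rps.

87 rps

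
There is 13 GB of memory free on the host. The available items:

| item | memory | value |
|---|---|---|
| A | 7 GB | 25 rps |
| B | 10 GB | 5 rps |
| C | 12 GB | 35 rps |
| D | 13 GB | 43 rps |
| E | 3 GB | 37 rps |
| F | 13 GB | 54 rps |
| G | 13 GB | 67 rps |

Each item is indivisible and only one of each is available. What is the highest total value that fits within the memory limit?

67 rps

Check high-value combinations within 13 GB:
- G: memory 13, value 67
- A+E: memory 7+3=10, value 25+37=62
- F: memory 13, value 54
- D: memory 13, value 43
Best: 67 rps.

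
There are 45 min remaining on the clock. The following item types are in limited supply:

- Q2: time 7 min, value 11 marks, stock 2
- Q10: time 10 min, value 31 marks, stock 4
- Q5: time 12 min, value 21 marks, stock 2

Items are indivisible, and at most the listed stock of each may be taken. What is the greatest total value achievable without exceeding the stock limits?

Best selections within time 45 and stock limits:
- 4×Q10: time 40, value 124
- 2×Q2 + 3×Q10: time 44, value 115
- 3×Q10 + 1×Q5: time 42, value 114
Best: 124 marks.

124 marks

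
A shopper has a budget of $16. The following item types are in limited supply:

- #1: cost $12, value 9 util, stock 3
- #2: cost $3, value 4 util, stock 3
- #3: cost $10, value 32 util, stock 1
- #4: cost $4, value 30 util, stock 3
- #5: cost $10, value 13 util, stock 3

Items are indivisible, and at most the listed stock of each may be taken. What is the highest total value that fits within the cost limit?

Top feasible selections:
- 1×#2 + 3×#4: cost 15, value 94
- 3×#4: cost 12, value 90
- 2×#2 + 2×#4: cost 14, value 68
- 1×#2 + 2×#4: cost 11, value 64
Best: 94 util.

94 util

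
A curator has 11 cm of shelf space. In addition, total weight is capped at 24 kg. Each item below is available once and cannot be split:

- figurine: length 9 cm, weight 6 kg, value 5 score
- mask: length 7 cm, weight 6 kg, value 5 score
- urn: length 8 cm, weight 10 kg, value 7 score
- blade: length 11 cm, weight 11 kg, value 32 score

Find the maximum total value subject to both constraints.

Feasible sets respecting both limits:
- blade: length 11, weight 11, value 32
- urn: length 8, weight 10, value 7
- figurine: length 9, weight 6, value 5
- mask: length 7, weight 6, value 5
Best: 32 score.

32 score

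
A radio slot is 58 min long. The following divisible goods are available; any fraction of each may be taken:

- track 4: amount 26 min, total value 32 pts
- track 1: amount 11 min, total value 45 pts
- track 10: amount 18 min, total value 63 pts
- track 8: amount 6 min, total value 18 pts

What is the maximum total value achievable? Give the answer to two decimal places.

154.31

Take in order of value per unit:
- track 1 (45/11 per unit): all 11 → value 45, running total 45.00
- track 10 (63/18 per unit): all 18 → value 63, running total 108.00
- track 8 (18/6 per unit): all 6 → value 18, running total 126.00
- track 4 (32/26 per unit): 23 of 26 → value 23×32/26 = 28.3077, running total 154.31
Total 154.31.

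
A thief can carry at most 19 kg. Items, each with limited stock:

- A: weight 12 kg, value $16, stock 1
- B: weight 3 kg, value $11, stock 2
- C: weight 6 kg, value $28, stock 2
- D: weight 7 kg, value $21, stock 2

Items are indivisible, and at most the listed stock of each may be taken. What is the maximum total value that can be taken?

Best selections within weight 19 and stock limits:
- 2×B + 2×C: weight 18, value 78
- 2×C + 1×D: weight 19, value 77
- 2×B + 1×C + 1×D: weight 19, value 71
Best: $78.

$78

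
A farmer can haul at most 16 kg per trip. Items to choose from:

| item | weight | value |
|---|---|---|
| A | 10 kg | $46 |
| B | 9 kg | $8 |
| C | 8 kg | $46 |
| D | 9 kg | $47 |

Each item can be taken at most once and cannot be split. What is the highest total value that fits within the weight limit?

$47

This is a 0/1 knapsack; check combinations near the capacity.
- D: weight 9, value 47
- C: weight 8, value 46
- A: weight 10, value 46
- B: weight 9, value 8
Best: $47.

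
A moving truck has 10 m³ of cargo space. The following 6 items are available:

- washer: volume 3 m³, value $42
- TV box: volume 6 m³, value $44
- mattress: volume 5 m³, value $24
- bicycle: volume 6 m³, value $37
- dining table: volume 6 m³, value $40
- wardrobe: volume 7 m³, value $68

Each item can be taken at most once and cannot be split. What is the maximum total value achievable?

$110

Check high-value combinations within 10 m³:
- washer+wardrobe: volume 3+7=10, value 42+68=110
- washer+TV box: volume 3+6=9, value 42+44=86
- washer+dining table: volume 3+6=9, value 42+40=82
- washer+bicycle: volume 3+6=9, value 42+37=79
- wardrobe: volume 7, value 68
Best: $110.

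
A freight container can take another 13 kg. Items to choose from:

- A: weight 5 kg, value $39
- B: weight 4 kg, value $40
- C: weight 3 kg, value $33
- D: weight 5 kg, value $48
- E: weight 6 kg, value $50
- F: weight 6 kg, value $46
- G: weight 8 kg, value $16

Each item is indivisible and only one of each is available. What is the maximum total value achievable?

$123

Check high-value combinations within 13 kg:
- B+C+E: weight 4+3+6=13, value 40+33+50=123
- B+C+D: weight 4+3+5=12, value 40+33+48=121
- A+C+D: weight 5+3+5=13, value 39+33+48=120
- B+C+F: weight 4+3+6=13, value 40+33+46=119
- A+B+C: weight 5+4+3=12, value 39+40+33=112
Best: $123.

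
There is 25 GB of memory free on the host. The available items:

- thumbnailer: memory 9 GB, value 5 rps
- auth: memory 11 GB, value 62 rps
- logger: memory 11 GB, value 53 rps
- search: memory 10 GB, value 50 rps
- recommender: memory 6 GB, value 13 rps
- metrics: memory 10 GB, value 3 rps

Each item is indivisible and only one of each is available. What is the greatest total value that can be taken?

Check high-value combinations within 25 GB:
- auth+logger: memory 11+11=22, value 62+53=115
- auth+search: memory 11+10=21, value 62+50=112
- logger+search: memory 11+10=21, value 53+50=103
Best: 115 rps.

115 rps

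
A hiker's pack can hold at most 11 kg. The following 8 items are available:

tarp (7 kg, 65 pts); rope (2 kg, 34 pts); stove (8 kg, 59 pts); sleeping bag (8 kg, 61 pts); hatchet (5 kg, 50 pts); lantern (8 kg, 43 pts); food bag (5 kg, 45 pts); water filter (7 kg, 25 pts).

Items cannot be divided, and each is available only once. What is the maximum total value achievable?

Check high-value combinations within 11 kg:
- tarp+rope: weight 7+2=9, value 65+34=99
- rope+sleeping bag: weight 2+8=10, value 34+61=95
- hatchet+food bag: weight 5+5=10, value 50+45=95
- rope+stove: weight 2+8=10, value 34+59=93
Best: 99 pts.

99 pts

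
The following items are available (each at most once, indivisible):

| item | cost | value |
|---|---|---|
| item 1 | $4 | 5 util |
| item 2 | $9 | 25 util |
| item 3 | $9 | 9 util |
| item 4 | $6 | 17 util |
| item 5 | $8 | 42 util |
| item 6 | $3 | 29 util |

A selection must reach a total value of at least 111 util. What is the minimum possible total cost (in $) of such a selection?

Subsets with value ≥ 111, sorted by total cost:
- item 2+item 4+item 5+item 6: cost 26, value 113
- item 1+item 2+item 4+item 5+item 6: cost 30, value 118
- item 2+item 3+item 4+item 5+item 6: cost 35, value 122
Minimum cost: 26 $.

26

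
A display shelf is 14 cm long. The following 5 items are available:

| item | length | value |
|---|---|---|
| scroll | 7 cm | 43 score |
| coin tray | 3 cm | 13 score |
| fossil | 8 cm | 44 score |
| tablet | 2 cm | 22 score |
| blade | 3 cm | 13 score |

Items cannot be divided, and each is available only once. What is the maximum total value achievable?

79 score

This is a 0/1 knapsack; check combinations near the capacity.
- coin tray+fossil+tablet: length 3+8+2=13, value 13+44+22=79
- fossil+tablet+blade: length 8+2+3=13, value 44+22+13=79
- scroll+coin tray+tablet: length 7+3+2=12, value 43+13+22=78
- scroll+tablet+blade: length 7+2+3=12, value 43+22+13=78
- coin tray+fossil+blade: length 3+8+3=14, value 13+44+13=70
Best: 79 score.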